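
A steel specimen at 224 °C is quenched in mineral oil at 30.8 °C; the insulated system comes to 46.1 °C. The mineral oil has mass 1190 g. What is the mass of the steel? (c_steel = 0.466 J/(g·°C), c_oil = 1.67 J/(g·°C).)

m ≈ 367 g

Setting the total heat transfer to zero:
m×0.466×(46.1 − 224) + 1190×1.67×(46.1 − 30.8) = 0
-82.9 m = -30406
m = -30406/-82.9 ≈ 366.8 g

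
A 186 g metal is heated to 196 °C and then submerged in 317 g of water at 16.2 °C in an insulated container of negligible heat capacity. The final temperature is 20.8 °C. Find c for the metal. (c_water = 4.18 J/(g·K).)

c ≈ 0.187 J/(g·K)

Heat lost by the metal = heat gained by the water:
186×c×(196 − 20.8) = 317×4.18×(20.8 − 16.2)
32587 c = 6095.3  ⇒  c ≈ 0.187 J/(g·K)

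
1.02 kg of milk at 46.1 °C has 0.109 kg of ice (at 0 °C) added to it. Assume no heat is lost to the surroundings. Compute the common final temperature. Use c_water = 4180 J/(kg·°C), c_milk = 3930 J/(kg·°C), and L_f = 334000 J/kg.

T_f ≈ 33.2 °C

Energy conservation, ΣQ = 0:
melt ice: 0.109×334000 = 36406; meltwater 0→T: 0.109×4180×T = 455.62 T; milk: 4008.6(T − 46.1)
4464.2 T = 184796 − 36406 = 148390
T ≈ 33.24 °C. Since T > 0 °C, the all-ice-melts assumption holds.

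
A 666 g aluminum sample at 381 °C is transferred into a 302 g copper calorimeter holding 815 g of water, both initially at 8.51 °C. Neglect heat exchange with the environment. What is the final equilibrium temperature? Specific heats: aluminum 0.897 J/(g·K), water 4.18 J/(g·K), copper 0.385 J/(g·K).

T_f ≈ 62.5 °C

Taking heat into each body as positive, Σ m c ΔT = 0:
666×0.897×(T − 381) + 815×4.18×(T − 8.51) + 302×0.385×(T − 8.51) = 0
597.4(T − 381) + 3406.7(T − 8.51) + 116.27(T − 8.51) = 0
4120.4 T = 257591
T = 257591 / 4120.4 = 62.5 °C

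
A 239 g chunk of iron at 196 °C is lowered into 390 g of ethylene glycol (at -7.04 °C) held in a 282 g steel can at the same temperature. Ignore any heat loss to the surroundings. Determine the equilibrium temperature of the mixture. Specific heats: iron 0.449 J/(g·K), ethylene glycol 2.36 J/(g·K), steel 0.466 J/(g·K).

T_f ≈ 11.8 °C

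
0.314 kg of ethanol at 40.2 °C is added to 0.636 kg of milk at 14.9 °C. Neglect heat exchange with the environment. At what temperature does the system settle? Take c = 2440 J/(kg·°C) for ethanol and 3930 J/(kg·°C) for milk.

T_f ≈ 20.8 °C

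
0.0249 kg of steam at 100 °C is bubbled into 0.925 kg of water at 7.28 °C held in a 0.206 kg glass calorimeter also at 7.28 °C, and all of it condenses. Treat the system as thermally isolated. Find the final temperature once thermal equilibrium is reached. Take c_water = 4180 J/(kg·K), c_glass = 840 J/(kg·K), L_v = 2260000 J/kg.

Conservation of energy gives ΣQ = 0:
latent heat released on condensation: 0.0249·2260000 = 56274
  condensate cools 100→T: 0.0249·4180·(T − 100) = 104.08(T − 100)
  water warms: 0.925·4180·(T − 7.28) = 3866.5(T − 7.28)
  cup: 173.04(T − 7.28)
4143.6 T = 56274 + 10408 + 29408 = 96090
T ≈ 23.19 °C (< 100 °C, so full condensation is consistent).

T_f ≈ 23.2 °C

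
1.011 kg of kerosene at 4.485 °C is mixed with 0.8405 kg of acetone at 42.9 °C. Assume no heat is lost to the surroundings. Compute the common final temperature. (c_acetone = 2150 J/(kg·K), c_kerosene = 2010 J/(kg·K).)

T_f ≈ 22.6 °C

T_f is the heat-capacity-weighted average of the initial temperatures:
T_f = (1807.1×42.9 + 2032.1×4.485) / (1807.1 + 2032.1)
    = 86638 / 3839.2 ≈ 22.57 °C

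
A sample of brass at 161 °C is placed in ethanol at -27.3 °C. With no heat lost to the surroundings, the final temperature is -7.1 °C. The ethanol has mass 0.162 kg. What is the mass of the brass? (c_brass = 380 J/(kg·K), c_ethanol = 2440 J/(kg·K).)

m ≈ 0.125 kg

Setting the total heat transfer to zero:
m·380·(-7.1 − 161) + 0.162·2440·(-7.1 − (-27.3)) = 0
-63878 m = -7984.7
m = -7984.7/-63878 ≈ 0.125 kg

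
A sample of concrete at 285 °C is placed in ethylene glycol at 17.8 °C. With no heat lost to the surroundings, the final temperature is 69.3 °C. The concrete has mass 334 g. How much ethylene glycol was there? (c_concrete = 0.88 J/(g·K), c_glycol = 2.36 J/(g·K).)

|Q_concrete| = |Q_glycol|:
334×0.88×(285 − 69.3) = m×2.36×(69.3 − 17.8)
121.54 m = 63399  ⇒  m ≈ 521.6 g

m ≈ 522 g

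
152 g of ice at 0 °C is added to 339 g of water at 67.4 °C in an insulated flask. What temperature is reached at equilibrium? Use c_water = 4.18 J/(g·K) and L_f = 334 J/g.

T_f ≈ 21.8 °C

Conservation of energy gives ΣQ = 0:
melt ice: 152·334 = 50768
  warm the meltwater: 635.36 T
  water: 1417(T − 67.4)
2052.4 T = 95507 − 50768 = 44739
T ≈ 21.80 °C (positive, so assuming full melt was valid).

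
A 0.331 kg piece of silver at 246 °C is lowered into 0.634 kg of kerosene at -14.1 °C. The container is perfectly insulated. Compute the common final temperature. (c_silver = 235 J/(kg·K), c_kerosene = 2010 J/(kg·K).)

T_f ≈ 0.9 °C

Conservation of energy gives ΣQ = 0:
0.331·235·(T − 246) + 0.634·2010·(T − (-14.1)) = 0
(77.79 + 1274.3) T = 77.79·246 + 1274.3·(-14.1)
T ≈ 0.86 °C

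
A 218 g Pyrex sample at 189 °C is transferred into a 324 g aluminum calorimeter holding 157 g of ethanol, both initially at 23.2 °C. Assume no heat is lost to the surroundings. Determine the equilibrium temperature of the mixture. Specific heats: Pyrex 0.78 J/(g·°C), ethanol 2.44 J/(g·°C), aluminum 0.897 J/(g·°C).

T_f ≈ 56.6 °C

T_f = Σ m_i c_i T_i / Σ m_i c_i:
T_f = (170.04×189 + 383.08×23.2 + 290.63×23.2) / (170.04 + 383.08 + 290.63)
    = 47768 / 843.75 ≈ 56.61 °C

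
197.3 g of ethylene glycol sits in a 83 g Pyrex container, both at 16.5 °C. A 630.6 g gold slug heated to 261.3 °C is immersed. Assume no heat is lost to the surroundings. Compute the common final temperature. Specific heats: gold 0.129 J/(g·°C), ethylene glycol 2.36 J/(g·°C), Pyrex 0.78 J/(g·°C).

T_f ≈ 49.1 °C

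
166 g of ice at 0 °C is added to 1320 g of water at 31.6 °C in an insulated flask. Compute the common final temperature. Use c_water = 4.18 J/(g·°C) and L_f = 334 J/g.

T_f ≈ 19.1 °C

Energy conservation, ΣQ = 0:
melt ice: 166×334 = 55444; warm the meltwater: 693.88 T; water cools: 1320×4.18×(T − 31.6) = 5517.6(T − 31.6)
6211.5 T = 174356 − 55444 = 118912
T ≈ 19.14 °C (positive, so assuming full melt was valid).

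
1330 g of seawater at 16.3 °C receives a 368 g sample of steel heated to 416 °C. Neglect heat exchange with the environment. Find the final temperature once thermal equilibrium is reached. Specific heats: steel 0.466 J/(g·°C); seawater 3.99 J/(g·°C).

T_f is the heat-capacity-weighted average of the initial temperatures:
T_f = (171.49·416 + 5306.7·16.3) / (171.49 + 5306.7)
    = 157838 / 5478.2 ≈ 28.81 °C

T_f ≈ 28.8 °C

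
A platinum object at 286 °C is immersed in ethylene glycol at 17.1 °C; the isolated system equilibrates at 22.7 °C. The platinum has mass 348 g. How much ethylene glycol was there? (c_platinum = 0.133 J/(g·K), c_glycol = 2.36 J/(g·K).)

m ≈ 922 g

|Q_platinum| = |Q_glycol|:
348·0.133·(286 − 22.7) = m·2.36·(22.7 − 17.1)
13.22 m = 12187  ⇒  m ≈ 922.1 g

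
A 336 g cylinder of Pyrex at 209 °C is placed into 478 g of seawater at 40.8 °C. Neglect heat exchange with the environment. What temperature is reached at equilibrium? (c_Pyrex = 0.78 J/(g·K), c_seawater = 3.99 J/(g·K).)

Setting the total heat transfer to zero:
336*0.78*(T − 209) + 478*3.99*(T − 40.8) = 0
262.08(T − 209) + 1907.2(T − 40.8) = 0
(262.08 + 1907.2) T = 262.08*209 + 1907.2*40.8
T ≈ 61.12 °C

T_f ≈ 61.1 °C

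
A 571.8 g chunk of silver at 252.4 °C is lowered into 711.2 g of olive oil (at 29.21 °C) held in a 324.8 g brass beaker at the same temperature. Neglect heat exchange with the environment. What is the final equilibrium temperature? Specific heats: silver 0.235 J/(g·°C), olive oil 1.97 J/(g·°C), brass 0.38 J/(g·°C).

T_f ≈ 47.3 °C

Energy conservation, ΣQ = 0:
571.8*0.235*(T − 252.4) + 711.2*1.97*(T − 29.21) + 324.8*0.38*(T − 29.21) = 0
134.37(T − 252.4) + 1401.1(T − 29.21) + 123.42(T − 29.21) = 0
(134.37 + 1401.1 + 123.42) T = 134.37*252.4 + 1401.1*29.21 + 123.42*29.21
T ≈ 47.29 °C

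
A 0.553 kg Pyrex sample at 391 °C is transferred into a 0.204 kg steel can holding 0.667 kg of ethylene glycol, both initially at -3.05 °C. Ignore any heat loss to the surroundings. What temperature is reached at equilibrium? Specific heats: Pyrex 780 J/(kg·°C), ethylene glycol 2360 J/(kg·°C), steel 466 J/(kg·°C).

Conservation of energy gives ΣQ = 0:
0.553×780×(T − 391) + 0.667×2360×(T − (-3.05)) + 0.204×466×(T − (-3.05)) = 0
(431.34 + 1574.1 + 95.06) T = 431.34×391 + 1574.1×(-3.05) + 95.06×(-3.05)
T = 163563/2100.5 ≈ 77.87 °C

T_f ≈ 77.9 °C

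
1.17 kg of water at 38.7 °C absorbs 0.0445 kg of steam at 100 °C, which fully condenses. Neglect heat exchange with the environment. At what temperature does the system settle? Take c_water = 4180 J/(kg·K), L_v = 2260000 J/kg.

Taking heat into each body as positive, Σ m c ΔT = 0:
steam→water at 100 °C releases m L_v = 0.0445×2260000 = 100570
  condensed water 100 °C→T: 186.01(T − 100)
  original water: 4890.6(T − 38.7)
5076.6 T = 100570 + 18601 + 189266 = 308437
T ≈ 60.76 °C (< 100 °C, so full condensation is consistent).

T_f ≈ 60.8 °C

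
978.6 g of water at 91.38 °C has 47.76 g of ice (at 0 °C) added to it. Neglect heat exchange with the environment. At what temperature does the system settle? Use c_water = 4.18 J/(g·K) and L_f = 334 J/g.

T_f ≈ 83.4 °C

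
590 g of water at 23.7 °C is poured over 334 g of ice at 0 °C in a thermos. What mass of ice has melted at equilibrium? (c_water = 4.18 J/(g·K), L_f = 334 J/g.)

m_melted ≈ 175 g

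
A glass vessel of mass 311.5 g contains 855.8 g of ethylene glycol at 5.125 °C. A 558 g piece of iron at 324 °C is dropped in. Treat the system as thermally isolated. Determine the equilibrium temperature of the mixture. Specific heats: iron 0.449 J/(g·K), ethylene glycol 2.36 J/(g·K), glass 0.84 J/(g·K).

Energy conservation, ΣQ = 0:
558·0.449·(T − 324) + 855.8·2.36·(T − 5.125) + 311.5·0.84·(T − 5.125) = 0
(250.54 + 2019.7 + 261.66) T = 250.54·324 + 2019.7·5.125 + 261.66·5.125
T = 92868/2531.9 ≈ 36.68 °C

T_f ≈ 36.7 °C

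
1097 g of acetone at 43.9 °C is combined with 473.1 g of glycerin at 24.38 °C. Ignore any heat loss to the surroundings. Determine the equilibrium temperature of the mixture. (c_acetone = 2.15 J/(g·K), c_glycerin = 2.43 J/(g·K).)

Setting the total heat transfer to zero:
1097*2.15*(T − 43.9) + 473.1*2.43*(T − 24.38) = 0
(2358.5 + 1149.6) T = 2358.5*43.9 + 1149.6*24.38
T ≈ 37.50 °C

T_f ≈ 37.5 °C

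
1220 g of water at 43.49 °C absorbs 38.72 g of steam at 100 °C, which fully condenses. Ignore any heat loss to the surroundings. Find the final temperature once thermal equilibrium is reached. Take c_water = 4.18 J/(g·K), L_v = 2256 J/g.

Heat gained plus heat lost sum to zero:
condense steam: −38.72·2256 = −87352; condensate cools 100→T: 38.72·4.18·(T − 100) = 161.85(T − 100); water warms: 1220·4.18·(T − 43.49) = 5099.6(T − 43.49)
5261.4 T = 87352 + 16185 + 221782 = 325319
T ≈ 61.83 °C — below 100 °C, confirming all the steam condensed.

T_f ≈ 61.8 °C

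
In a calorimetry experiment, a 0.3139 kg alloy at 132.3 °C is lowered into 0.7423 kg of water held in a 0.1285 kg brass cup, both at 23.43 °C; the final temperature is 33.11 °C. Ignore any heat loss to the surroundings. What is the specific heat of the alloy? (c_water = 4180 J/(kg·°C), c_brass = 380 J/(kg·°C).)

Taking heat into each body as positive, Σ m c ΔT = 0:
0.3139×c×(33.11 − 132.3) + 0.7423×4180×(33.11 − 23.43) + 0.1285×380×(33.11 − 23.43) = 0
-31.14 c = -30508
c = -30508/-31.14 ≈ 979.8 J/(kg·°C)

c ≈ 980 J/(kg·°C)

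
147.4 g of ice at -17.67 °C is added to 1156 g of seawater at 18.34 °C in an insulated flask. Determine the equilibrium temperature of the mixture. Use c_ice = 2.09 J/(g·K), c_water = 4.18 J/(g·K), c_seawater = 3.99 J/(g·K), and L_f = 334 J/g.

Energy balance with sensible and latent terms:
warm ice to 0 °C: 147.4×2.09×(0 − (-17.67)) = 5443.5
  fusion: m_ice L_f = 147.4×334 = 49232
  warm the meltwater: 616.13 T
  seawater: 4612.4(T − 18.34)
5228.6 T = 84592 − 54675 = 29917
T ≈ 5.72 °C — above 0 °C, consistent with complete melting.

T_f ≈ 5.7 °C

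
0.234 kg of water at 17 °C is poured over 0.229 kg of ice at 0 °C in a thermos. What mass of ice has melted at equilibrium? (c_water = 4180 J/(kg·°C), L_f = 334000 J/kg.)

m_melted ≈ 0.0498 kg

Water can give up m c ΔT = 0.234·4180·17 = 16628 J before reaching 0 °C.
To melt every bit of ice: 0.229·334000 = 76486 J.
Since 16628 < 76486 J, not all the ice melts; equilibrium is at 0 °C.
m_melt = 16628 / L_f = 0.04978 kg.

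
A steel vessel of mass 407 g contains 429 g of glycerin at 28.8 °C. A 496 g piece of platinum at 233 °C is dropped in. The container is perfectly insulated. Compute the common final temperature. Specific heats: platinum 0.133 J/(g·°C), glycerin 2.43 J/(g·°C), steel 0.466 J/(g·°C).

Heat gained plus heat lost sum to zero:
496*0.133*(T − 233) + 429*2.43*(T − 28.8) + 407*0.466*(T − 28.8) = 0
65.97(T − 233) + 1042.5(T − 28.8) + 189.66(T − 28.8) = 0
1298.1 T = 50856
T ≈ 39.18 °C

T_f ≈ 39.2 °C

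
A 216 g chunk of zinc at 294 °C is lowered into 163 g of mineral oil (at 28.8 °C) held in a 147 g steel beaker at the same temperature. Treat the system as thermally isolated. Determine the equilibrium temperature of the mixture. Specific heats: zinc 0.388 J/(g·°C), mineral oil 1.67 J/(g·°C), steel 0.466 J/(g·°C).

Conservation of energy gives ΣQ = 0:
216·0.388·(T − 294) + 163·1.67·(T − 28.8) + 147·0.466·(T − 28.8) = 0
424.52 T = 34452
T ≈ 81.16 °C

T_f ≈ 81.2 °C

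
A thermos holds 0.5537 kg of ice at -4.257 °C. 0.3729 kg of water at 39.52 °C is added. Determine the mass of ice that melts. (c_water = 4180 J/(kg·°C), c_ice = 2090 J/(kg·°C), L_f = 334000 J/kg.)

Heat available from the water dropping to 0 °C: 0.3729·4180·39.52 = 61601 J.
Of that, 0.5537·2090·4.257 = 4926.3 J goes to bring the ice to 0 °C, leaving 56674 J.
To melt every bit of ice: 0.5537·334000 = 184936 J.
That's not enough to melt it all — equilibrium is at 0 °C with ice remaining.
m_melted·334000 = 56674  ⇒  m_melted ≈ 0.1697 kg.

m_melted ≈ 0.17 kg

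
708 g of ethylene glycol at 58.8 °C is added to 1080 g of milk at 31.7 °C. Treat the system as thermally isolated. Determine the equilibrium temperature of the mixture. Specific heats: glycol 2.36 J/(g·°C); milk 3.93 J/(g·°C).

T_f ≈ 39.4 °C

Taking heat into each body as positive, Σ m c ΔT = 0:
708*2.36*(T − 58.8) + 1080*3.93*(T − 31.7) = 0
(1670.9 + 4244.4) T = 1670.9*58.8 + 4244.4*31.7
T = 232795 / 5915.3 = 39.4 °C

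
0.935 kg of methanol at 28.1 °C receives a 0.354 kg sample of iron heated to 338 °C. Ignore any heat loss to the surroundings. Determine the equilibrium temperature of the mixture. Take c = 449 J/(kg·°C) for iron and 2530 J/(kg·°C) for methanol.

T_f ≈ 47.6 °C

With ΣQ=0 the equilibrium temperature is the m·c-weighted mean:
T_f = (158.95·338 + 2365.6·28.1) / (158.95 + 2365.6)
    = 120196 / 2524.5 ≈ 47.61 °C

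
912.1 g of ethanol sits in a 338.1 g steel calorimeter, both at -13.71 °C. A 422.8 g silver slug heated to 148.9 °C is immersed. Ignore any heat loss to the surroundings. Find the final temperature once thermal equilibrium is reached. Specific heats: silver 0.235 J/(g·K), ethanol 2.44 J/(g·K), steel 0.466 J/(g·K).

Energy conservation, ΣQ = 0:
422.8×0.235×(T − 148.9) + 912.1×2.44×(T − (-13.71)) + 338.1×0.466×(T − (-13.71)) = 0
(99.36 + 2225.5 + 157.55) T = 99.36×148.9 + 2225.5×(-13.71) + 157.55×(-13.71)
T = -17878 / 2482.4 = -7.2 °C

T_f ≈ -7.2 °C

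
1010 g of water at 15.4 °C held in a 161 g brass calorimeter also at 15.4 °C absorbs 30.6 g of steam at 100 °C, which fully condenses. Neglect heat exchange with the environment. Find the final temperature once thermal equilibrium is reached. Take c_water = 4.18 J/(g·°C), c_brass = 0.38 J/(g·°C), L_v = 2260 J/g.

Conservation of energy gives ΣQ = 0:
latent heat released on condensation: 30.6·2260 = 69156
  condensed water 100 °C→T: 127.91(T − 100)
  water warms: 1010·4.18·(T − 15.4) = 4221.8(T − 15.4)
  brass cup: 161·0.38·(T − 15.4) = 61.18(T − 15.4)
4410.9 T = 69156 + 12791 + 65958 = 147905
T ≈ 33.53 °C — below 100 °C, confirming all the steam condensed.

T_f ≈ 33.5 °C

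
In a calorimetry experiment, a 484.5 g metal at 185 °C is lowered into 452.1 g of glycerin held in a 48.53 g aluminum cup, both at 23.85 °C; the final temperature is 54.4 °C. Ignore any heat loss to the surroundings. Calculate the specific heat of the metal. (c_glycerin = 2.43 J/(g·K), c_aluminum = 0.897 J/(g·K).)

c ≈ 0.551 J/(g·K)

Let T be the final temperature. ΣQ_i = 0:
484.5·c·(54.4 − 185) + 452.1·2.43·(54.4 − 23.85) + 48.53·0.897·(54.4 − 23.85) = 0
-63276 c = -34892
c = -34892/-63276 ≈ 0.5514 J/(g·K)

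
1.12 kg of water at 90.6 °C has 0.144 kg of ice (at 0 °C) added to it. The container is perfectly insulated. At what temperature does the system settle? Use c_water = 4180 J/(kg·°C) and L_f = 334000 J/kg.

Taking heat into each body as positive, Σ m c ΔT = 0:
fusion: m_ice L_f = 0.144×334000 = 48096; meltwater 0→T: 0.144×4180×T = 601.92 T; water: 4681.6(T − 90.6)
5283.5 T = 424153 − 48096 = 376057
T ≈ 71.18 °C — above 0 °C, consistent with complete melting.

T_f ≈ 71.2 °C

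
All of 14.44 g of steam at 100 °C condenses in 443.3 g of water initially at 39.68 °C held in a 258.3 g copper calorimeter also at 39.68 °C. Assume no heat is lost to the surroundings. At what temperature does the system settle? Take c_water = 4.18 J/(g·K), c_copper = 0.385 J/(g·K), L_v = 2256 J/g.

T_f ≈ 57.7 °C

Energy balance with sensible and latent terms:
condense steam: −14.44·2256 = −32577; condensate cools 100→T: 14.44·4.18·(T − 100) = 60.36(T − 100); original water: 1853(T − 39.68); cup: 99.45(T − 39.68)
2012.8 T = 32577 + 6035.9 + 77473 = 116085
T ≈ 57.67 °C (< 100 °C, so full condensation is consistent).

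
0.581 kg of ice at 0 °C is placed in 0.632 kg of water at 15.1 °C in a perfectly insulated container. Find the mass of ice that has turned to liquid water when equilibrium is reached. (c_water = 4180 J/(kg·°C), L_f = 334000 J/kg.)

Cooling the water to 0 °C releases 0.632×4180×15.1 = 39891 J.
Melting all 0.581 kg of ice would need 0.581×334000 = 194054 J.
Since 39891 < 194054 J, not all the ice melts; equilibrium is at 0 °C.
m_melted×334000 = 39891  ⇒  m_melted ≈ 0.1194 kg.

m_melted ≈ 0.119 kg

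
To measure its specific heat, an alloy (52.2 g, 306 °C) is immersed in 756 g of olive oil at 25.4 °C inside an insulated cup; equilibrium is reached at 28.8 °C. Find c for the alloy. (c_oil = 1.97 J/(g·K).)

c ≈ 0.35 J/(g·K)

Heat lost by the alloy = heat gained by the oil:
52.2·c·(306 − 28.8) = 756·1.97·(28.8 − 25.4)
14470 c = 5063.7  ⇒  c ≈ 0.3499 J/(g·K)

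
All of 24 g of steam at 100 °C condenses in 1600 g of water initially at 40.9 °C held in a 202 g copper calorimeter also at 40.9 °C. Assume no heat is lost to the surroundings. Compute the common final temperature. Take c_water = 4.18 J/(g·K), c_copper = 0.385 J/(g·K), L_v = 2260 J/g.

Sum of m c ΔT and latent-heat terms is zero:
latent heat released on condensation: 24·2260 = 54240; condensed water 100 °C→T: 100.32(T − 100); water warms: 1600·4.18·(T − 40.9) = 6688(T − 40.9); copper cup: 202·0.385·(T − 40.9) = 77.77(T − 40.9)
6866.1 T = 54240 + 10032 + 276720 = 340992
T ≈ 49.66 °C — below 100 °C, confirming all the steam condensed.

T_f ≈ 49.7 °C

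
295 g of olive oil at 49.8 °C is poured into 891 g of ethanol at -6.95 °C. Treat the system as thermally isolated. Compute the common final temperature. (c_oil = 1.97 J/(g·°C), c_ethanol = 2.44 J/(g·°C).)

Let T be the final temperature. ΣQ_i = 0:
295*1.97*(T − 49.8) + 891*2.44*(T − (-6.95)) = 0
581.15(T − 49.8) + 2174(T − (-6.95)) = 0
(581.15 + 2174) T = 581.15*49.8 + 2174*(-6.95)
T = 13832/2755.2 ≈ 5.02 °C

T_f ≈ 5.0 °C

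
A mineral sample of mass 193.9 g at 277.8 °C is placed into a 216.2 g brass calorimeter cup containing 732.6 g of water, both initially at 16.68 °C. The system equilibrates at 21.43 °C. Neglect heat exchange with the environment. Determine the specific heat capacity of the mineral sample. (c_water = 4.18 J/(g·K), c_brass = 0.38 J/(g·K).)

c ≈ 0.3 J/(g·K)

Setting the total heat transfer to zero:
193.9·c·(21.43 − 277.8) + 732.6·4.18·(21.43 − 16.68) + 216.2·0.38·(21.43 − 16.68) = 0
-49710 c = -14936
c = -14936/-49710 ≈ 0.3005 J/(g·K)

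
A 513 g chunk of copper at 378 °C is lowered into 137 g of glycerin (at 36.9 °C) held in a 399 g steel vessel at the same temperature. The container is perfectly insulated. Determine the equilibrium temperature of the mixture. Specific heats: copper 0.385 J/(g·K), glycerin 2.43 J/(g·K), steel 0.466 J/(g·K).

T_f ≈ 130.9 °C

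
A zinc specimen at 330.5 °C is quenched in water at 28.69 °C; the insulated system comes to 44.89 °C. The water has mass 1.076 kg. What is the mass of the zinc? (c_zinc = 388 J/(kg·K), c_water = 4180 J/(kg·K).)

m ≈ 0.658 kg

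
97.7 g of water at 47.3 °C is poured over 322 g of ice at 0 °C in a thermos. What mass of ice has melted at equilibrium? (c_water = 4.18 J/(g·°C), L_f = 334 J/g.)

m_melted ≈ 57.8 g

Water can give up m c ΔT = 97.7×4.18×47.3 = 19317 J before reaching 0 °C.
To melt every bit of ice: 322×334 = 107548 J.
19317 J < 107548 J, so only part of the ice melts and the system sits at 0 °C.
m_melted×334 = 19317  ⇒  m_melted ≈ 57.83 g.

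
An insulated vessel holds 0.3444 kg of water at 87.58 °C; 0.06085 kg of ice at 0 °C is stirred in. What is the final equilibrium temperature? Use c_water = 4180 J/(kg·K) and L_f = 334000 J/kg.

Net heat exchanged in the isolated system is zero:
fusion: m_ice L_f = 0.06085·334000 = 20324; warm the meltwater: 254.35 T; water: 1439.6(T − 87.58)
1693.9 T = 126079 − 20324 = 105756
T ≈ 62.43 °C. Since T > 0 °C, the all-ice-melts assumption holds.

T_f ≈ 62.4 °C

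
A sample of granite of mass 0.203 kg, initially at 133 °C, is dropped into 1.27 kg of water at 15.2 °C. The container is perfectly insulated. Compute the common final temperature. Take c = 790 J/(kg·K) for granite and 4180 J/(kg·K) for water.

T_f ≈ 18.7 °C

Net heat exchanged in the isolated system is zero:
0.203*790*(T − 133) + 1.27*4180*(T − 15.2) = 0
160.37(T − 133) + 5308.6(T − 15.2) = 0
5469 T = 102020
T = 102020/5469 ≈ 18.65 °C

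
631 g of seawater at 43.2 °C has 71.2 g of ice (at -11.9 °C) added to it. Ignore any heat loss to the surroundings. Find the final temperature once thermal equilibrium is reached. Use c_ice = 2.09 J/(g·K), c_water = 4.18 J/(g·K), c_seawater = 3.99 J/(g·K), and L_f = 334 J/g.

T_f ≈ 29.6 °C

Setting the total heat transfer to zero:
ice -11.9→0 °C: 71.2×2.09×11.9 = 1770.8; melt ice: 71.2×334 = 23781; meltwater 0→T: 71.2×4.18×T = 297.62 T; seawater cools: 631×3.99×(T − 43.2) = 2517.7(T − 43.2)
2815.3 T = 108764 − 25552 = 83213
T ≈ 29.56 °C. Since T > 0 °C, the all-ice-melts assumption holds.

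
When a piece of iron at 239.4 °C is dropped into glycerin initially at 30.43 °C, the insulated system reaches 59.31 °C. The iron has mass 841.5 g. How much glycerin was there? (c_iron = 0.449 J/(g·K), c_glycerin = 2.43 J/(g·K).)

|Q_iron| = |Q_glycerin|:
841.5×0.449×(239.4 − 59.31) = m×2.43×(59.31 − 30.43)
70.18 m = 68044  ⇒  m ≈ 969.6 g

m ≈ 970 g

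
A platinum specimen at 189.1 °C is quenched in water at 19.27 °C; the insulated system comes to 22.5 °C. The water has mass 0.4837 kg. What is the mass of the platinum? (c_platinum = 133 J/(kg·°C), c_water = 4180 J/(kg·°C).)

m ≈ 0.295 kg

Heat lost by the platinum = heat gained by the water:
m×133×(189.1 − 22.5) = 0.4837×4180×(22.5 − 19.27)
22158 m = 6530.6  ⇒  m ≈ 0.2947 kg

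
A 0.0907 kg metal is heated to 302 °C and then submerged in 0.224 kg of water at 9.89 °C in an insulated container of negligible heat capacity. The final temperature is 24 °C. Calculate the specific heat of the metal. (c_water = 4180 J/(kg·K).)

c ≈ 524 J/(kg·K)

Net heat exchanged in the isolated system is zero:
0.0907·c·(24 − 302) + 0.224·4180·(24 − 9.89) = 0
-25.21 c = -13211
c = -13211/-25.21 ≈ 524 J/(kg·K)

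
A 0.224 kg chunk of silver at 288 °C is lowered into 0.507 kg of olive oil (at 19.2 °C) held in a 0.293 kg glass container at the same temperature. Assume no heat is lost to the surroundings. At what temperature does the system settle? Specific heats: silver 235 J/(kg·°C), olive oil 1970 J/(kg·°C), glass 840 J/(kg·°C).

Net heat exchanged in the isolated system is zero:
0.224·235·(T − 288) + 0.507·1970·(T − 19.2) + 0.293·840·(T − 19.2) = 0
52.64(T − 288) + 998.79(T − 19.2) + 246.12(T − 19.2) = 0
1297.5 T = 39063
T ≈ 30.10 °C

T_f ≈ 30.1 °C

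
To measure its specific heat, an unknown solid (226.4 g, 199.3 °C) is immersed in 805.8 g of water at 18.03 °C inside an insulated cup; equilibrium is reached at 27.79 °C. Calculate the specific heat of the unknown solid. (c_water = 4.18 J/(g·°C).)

Conservation of energy gives ΣQ = 0:
226.4·c·(27.79 − 199.3) + 805.8·4.18·(27.79 − 18.03) = 0
-38830 c = -32874
c = -32874/-38830 ≈ 0.8466 J/(g·°C)

c ≈ 0.847 J/(g·°C)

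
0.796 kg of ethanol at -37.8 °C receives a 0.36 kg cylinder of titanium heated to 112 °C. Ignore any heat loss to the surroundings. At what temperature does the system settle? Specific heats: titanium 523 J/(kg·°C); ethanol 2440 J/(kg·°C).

Taking heat into each body as positive, Σ m c ΔT = 0:
0.36·523·(T − 112) + 0.796·2440·(T − (-37.8)) = 0
188.28(T − 112) + 1942.2(T − (-37.8)) = 0
2130.5 T = -52329
T ≈ -24.56 °C

T_f ≈ -24.6 °C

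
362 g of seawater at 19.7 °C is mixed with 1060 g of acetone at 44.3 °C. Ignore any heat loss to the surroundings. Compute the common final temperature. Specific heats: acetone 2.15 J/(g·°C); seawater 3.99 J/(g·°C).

T_f is the heat-capacity-weighted average of the initial temperatures:
T_f = (2279×44.3 + 1444.4×19.7) / (2279 + 1444.4)
    = 129414 / 3723.4 ≈ 34.76 °C

T_f ≈ 34.8 °C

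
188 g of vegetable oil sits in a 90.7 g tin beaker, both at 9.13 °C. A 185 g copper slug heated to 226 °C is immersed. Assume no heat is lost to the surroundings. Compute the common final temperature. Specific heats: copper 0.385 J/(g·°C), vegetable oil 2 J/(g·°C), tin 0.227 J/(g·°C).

Energy conservation, ΣQ = 0:
185×0.385×(T − 226) + 188×2×(T − 9.13) + 90.7×0.227×(T − 9.13) = 0
71.23(T − 226) + 376(T − 9.13) + 20.59(T − 9.13) = 0
467.81 T = 19718
T = 19718/467.81 ≈ 42.15 °C

T_f ≈ 42.1 °C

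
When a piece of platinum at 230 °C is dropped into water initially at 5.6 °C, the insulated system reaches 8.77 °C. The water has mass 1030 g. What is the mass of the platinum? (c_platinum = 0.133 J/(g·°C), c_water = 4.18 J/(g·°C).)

|Q_platinum| = |Q_water|:
m·0.133·(230 − 8.77) = 1030·4.18·(8.77 − 5.6)
29.42 m = 13648  ⇒  m ≈ 463.8 g

m ≈ 464 g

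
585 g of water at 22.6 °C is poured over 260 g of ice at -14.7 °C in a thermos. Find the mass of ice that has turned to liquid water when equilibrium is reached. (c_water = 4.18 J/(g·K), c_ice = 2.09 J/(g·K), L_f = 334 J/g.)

m_melted ≈ 142 g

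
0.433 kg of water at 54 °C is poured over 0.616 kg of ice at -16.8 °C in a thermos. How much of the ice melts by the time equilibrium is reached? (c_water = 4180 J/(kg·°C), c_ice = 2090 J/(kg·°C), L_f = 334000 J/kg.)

m_melted ≈ 0.228 kg

Water can give up m c ΔT = 0.433·4180·54 = 97737 J before reaching 0 °C.
Warming the ice to 0 °C takes 0.616·2090·16.8 = 21629 J, leaving 76108 J for melting.
Melting all 0.616 kg of ice would need 0.616·334000 = 205744 J.
Since 76108 < 205744 J, not all the ice melts; equilibrium is at 0 °C.
m_melt = 76108 / L_f = 0.2279 kg.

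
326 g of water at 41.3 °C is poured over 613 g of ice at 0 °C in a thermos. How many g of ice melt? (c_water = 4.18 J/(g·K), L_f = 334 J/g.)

m_melted ≈ 168 g

Heat available from the water dropping to 0 °C: 326·4.18·41.3 = 56279 J.
Melting all 613 g of ice would need 613·334 = 204742 J.
Since 56279 < 204742 J, not all the ice melts; equilibrium is at 0 °C.
m_melted·334 = 56279  ⇒  m_melted ≈ 168.5 g.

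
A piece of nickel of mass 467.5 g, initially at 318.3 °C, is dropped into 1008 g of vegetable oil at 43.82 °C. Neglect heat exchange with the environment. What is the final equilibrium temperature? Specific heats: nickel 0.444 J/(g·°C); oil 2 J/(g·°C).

T_f ≈ 69.4 °C

Heat gained plus heat lost sum to zero:
467.5·0.444·(T − 318.3) + 1008·2·(T − 43.82) = 0
207.57(T − 318.3) + 2016(T − 43.82) = 0
(207.57 + 2016) T = 207.57·318.3 + 2016·43.82
T = 154411 / 2223.6 = 69.4 °C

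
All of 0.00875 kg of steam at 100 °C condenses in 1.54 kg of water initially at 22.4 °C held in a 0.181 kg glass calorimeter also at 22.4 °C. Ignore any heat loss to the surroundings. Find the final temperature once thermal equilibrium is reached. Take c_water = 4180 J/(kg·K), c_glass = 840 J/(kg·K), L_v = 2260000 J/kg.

Net heat exchanged in the isolated system is zero:
steam→water at 100 °C releases m L_v = 0.00875×2260000 = 19775; condensed water 100 °C→T: 36.58(T − 100); original water: 6437.2(T − 22.4); glass cup: 0.181×840×(T − 22.4) = 152.04(T − 22.4)
6625.8 T = 19775 + 3657.5 + 147599 = 171031
T ≈ 25.81 °C (< 100 °C, so full condensation is consistent).

T_f ≈ 25.8 °C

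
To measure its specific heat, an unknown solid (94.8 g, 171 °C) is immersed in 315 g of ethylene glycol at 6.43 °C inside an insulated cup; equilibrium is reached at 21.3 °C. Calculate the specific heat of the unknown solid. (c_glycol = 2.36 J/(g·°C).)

Heat gained plus heat lost sum to zero:
94.8×c×(21.3 − 171) + 315×2.36×(21.3 − 6.43) = 0
-14192 c = -11054
c = -11054/-14192 ≈ 0.7789 J/(g·°C)

c ≈ 0.779 J/(g·°C)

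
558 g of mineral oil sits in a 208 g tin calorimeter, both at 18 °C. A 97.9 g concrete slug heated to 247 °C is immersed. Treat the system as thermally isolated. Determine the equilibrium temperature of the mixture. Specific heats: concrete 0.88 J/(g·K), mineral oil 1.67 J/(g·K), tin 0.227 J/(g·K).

Setting the total heat transfer to zero:
97.9×0.88×(T − 247) + 558×1.67×(T − 18) + 208×0.227×(T − 18) = 0
86.15(T − 247) + 931.86(T − 18) + 47.22(T − 18) = 0
(86.15 + 931.86 + 47.22) T = 86.15×247 + 931.86×18 + 47.22×18
T = 38903 / 1065.2 = 36.5 °C

T_f ≈ 36.5 °C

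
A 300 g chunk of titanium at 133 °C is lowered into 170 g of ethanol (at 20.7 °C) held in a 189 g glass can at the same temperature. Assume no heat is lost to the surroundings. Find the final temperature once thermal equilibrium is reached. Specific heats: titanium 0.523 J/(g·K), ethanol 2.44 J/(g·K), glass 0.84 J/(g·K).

T_f ≈ 44.8 °C

T_f = Σ m_i c_i T_i / Σ m_i c_i:
T_f = (156.9×133 + 414.8×20.7 + 158.76×20.7) / (156.9 + 414.8 + 158.76)
    = 32740 / 730.46 ≈ 44.82 °C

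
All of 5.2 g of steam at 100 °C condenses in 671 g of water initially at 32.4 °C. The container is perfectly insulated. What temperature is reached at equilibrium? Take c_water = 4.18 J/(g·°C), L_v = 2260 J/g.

Conservation of energy gives ΣQ = 0:
steam→water at 100 °C releases m L_v = 5.2·2260 = 11752; condensed water 100 °C→T: 21.74(T − 100); water warms: 671·4.18·(T − 32.4) = 2804.8(T − 32.4)
2826.5 T = 11752 + 2173.6 + 90875 = 104800
T ≈ 37.08 °C (< 100 °C, so full condensation is consistent).

T_f ≈ 37.1 °C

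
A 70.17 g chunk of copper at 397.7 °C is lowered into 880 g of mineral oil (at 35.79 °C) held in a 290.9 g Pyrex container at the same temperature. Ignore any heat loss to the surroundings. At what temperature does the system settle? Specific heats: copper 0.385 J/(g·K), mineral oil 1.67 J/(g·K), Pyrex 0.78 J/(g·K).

Setting the total heat transfer to zero:
70.17×0.385×(T − 397.7) + 880×1.67×(T − 35.79) + 290.9×0.78×(T − 35.79) = 0
1723.5 T = 71462
T = 71462/1723.5 ≈ 41.46 °C

T_f ≈ 41.5 °C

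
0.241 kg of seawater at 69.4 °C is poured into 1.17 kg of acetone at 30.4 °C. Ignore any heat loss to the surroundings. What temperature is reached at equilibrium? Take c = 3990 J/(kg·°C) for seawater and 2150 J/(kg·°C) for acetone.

T_f ≈ 41.2 °C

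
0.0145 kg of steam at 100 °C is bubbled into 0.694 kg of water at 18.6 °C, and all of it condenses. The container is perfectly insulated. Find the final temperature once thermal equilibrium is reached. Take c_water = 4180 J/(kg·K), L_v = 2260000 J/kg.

Setting the total heat transfer to zero:
latent heat released on condensation: 0.0145·2260000 = 32770
  condensed water 100 °C→T: 60.61(T − 100)
  water warms: 0.694·4180·(T − 18.6) = 2900.9(T − 18.6)
2961.5 T = 32770 + 6061 + 53957 = 92788
T ≈ 31.33 °C (< 100 °C, so full condensation is consistent).

T_f ≈ 31.3 °C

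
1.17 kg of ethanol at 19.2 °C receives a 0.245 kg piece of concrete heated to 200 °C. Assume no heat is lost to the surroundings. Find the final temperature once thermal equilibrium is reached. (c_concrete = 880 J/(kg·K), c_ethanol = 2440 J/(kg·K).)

T_f ≈ 31.9 °C

Heat gained plus heat lost sum to zero:
0.245·880·(T − 200) + 1.17·2440·(T − 19.2) = 0
(215.6 + 2854.8) T = 215.6·200 + 2854.8·19.2
T = 97932 / 3070.4 = 31.9 °C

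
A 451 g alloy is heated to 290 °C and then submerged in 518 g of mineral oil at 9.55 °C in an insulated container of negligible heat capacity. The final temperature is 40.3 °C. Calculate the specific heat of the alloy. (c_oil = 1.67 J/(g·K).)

c ≈ 0.236 J/(g·K)

m_s c (T_s − T_f) = m_oil c_oil (T_f − T_0):
451×c×(290 − 40.3) = 518×1.67×(40.3 − 9.55)
112615 c = 26601  ⇒  c ≈ 0.2362 J/(g·K)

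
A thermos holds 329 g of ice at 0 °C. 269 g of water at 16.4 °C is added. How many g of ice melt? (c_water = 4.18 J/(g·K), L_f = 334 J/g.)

m_melted ≈ 55.2 g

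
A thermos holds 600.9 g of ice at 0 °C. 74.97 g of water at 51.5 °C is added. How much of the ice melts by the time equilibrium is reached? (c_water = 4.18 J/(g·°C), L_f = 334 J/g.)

Heat available from the water dropping to 0 °C: 74.97·4.18·51.5 = 16139 J.
To melt every bit of ice: 600.9·334 = 200701 J.
16139 J < 200701 J, so only part of the ice melts and the system sits at 0 °C.
m_melted·334 = 16139  ⇒  m_melted ≈ 48.32 g.

m_melted ≈ 48.3 g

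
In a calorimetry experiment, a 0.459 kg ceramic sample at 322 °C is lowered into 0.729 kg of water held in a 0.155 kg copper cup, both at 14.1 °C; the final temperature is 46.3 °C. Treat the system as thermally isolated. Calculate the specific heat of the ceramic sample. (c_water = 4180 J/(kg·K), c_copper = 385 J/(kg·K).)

c ≈ 791 J/(kg·K)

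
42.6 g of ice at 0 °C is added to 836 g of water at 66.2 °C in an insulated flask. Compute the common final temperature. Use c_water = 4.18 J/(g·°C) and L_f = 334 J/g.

T_f ≈ 59.1 °C

Let T be the final temperature. ΣQ_i = 0:
latent heat to melt: 42.6×334 = 14228; meltwater 0→T: 42.6×4.18×T = 178.07 T; water cools: 836×4.18×(T − 66.2) = 3494.5(T − 66.2)
3672.5 T = 231335 − 14228 = 217106
T ≈ 59.12 °C (positive, so assuming full melt was valid).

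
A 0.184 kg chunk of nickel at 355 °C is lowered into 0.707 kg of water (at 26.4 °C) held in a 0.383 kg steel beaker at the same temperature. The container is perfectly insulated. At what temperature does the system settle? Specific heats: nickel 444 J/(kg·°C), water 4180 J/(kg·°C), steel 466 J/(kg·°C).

T_f ≈ 34.7 °C

Conservation of energy gives ΣQ = 0:
0.184·444·(T − 355) + 0.707·4180·(T − 26.4) + 0.383·466·(T − 26.4) = 0
81.7(T − 355) + 2955.3(T − 26.4) + 178.48(T − 26.4) = 0
(81.7 + 2955.3 + 178.48) T = 81.7·355 + 2955.3·26.4 + 178.48·26.4
T = 111733/3215.4 ≈ 34.75 °C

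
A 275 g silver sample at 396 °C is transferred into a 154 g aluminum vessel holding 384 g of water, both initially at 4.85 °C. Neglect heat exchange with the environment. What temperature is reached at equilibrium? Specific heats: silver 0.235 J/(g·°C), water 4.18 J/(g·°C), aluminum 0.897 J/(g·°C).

T_f ≈ 18.8 °C

Conservation of energy gives ΣQ = 0:
275×0.235×(T − 396) + 384×4.18×(T − 4.85) + 154×0.897×(T − 4.85) = 0
64.62(T − 396) + 1605.1(T − 4.85) + 138.14(T − 4.85) = 0
(64.62 + 1605.1 + 138.14) T = 64.62×396 + 1605.1×4.85 + 138.14×4.85
T = 34046/1807.9 ≈ 18.83 °C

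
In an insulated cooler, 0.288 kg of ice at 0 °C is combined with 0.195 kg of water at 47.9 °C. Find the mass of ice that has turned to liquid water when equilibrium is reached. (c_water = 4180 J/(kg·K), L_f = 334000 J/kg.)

m_melted ≈ 0.117 kg

Water can give up m c ΔT = 0.195·4180·47.9 = 39043 J before reaching 0 °C.
Fully melting the ice requires m_ice L_f = 0.288·334000 = 96192 J.
Since 39043 < 96192 J, not all the ice melts; equilibrium is at 0 °C.
m_melt = 39043 / L_f = 0.1169 kg.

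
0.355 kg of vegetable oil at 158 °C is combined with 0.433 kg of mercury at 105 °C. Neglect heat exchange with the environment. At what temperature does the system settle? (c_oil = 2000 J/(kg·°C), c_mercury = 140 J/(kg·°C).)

T_f ≈ 153.8 °C

T_f = Σ m_i c_i T_i / Σ m_i c_i:
T_f = (710*158 + 60.62*105) / (710 + 60.62)
    = 118545 / 770.62 ≈ 153.83 °C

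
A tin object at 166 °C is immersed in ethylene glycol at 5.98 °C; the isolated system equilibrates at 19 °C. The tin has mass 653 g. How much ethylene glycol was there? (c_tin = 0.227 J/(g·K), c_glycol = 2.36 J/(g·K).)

|Q_tin| = |Q_glycol|:
653·0.227·(166 − 19) = m·2.36·(19 − 5.98)
30.73 m = 21790  ⇒  m ≈ 709.1 g

m ≈ 709 g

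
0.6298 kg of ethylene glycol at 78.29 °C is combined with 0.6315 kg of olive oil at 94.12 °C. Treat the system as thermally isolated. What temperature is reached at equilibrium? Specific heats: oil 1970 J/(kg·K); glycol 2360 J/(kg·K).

T_f ≈ 85.5 °C

Energy conservation, ΣQ = 0:
0.6315·1970·(T − 94.12) + 0.6298·2360·(T − 78.29) = 0
1244.1(T − 94.12) + 1486.3(T − 78.29) = 0
(1244.1 + 1486.3) T = 1244.1·94.12 + 1486.3·78.29
T = 233455/2730.4 ≈ 85.50 °C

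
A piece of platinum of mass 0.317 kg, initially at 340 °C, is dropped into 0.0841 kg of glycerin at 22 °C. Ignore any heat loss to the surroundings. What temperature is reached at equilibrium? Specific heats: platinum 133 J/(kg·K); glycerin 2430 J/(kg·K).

Net heat exchanged in the isolated system is zero:
0.317×133×(T − 340) + 0.0841×2430×(T − 22) = 0
(42.16 + 204.36) T = 42.16×340 + 204.36×22
T ≈ 76.38 °C

T_f ≈ 76.4 °C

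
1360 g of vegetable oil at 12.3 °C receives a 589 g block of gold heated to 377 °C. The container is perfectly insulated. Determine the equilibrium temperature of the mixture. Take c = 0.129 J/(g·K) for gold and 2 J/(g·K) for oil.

T_f ≈ 22.2 °C

Heat lost by the gold equals heat gained by the oil:
589×0.129×(377 − T) = 1360×2×(T − 12.3)
75.98(377 − T) = 2720(T − 12.3)
2796 T = 62101  ⇒  T ≈ 22.21 °C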